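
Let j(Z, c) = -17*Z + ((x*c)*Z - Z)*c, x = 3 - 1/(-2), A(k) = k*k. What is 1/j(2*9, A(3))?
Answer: 1/4635 ≈ 0.00021575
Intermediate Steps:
A(k) = k²
x = 7/2 (x = 3 - 1*(-½) = 3 + ½ = 7/2 ≈ 3.5000)
j(Z, c) = -17*Z + c*(-Z + 7*Z*c/2) (j(Z, c) = -17*Z + ((7*c/2)*Z - Z)*c = -17*Z + (7*Z*c/2 - Z)*c = -17*Z + (-Z + 7*Z*c/2)*c = -17*Z + c*(-Z + 7*Z*c/2))
1/j(2*9, A(3)) = 1/((2*9)*(-34 - 2*3² + 7*(3²)²)/2) = 1/((½)*18*(-34 - 2*9 + 7*9²)) = 1/((½)*18*(-34 - 18 + 7*81)) = 1/((½)*18*(-34 - 18 + 567)) = 1/((½)*18*515) = 1/4635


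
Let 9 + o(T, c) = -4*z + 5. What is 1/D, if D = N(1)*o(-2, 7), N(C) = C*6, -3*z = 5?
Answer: 1/16 ≈ 0.062500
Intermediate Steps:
z = -5/3 (z = -⅓*5 = -5/3 ≈ -1.6667)
N(C) = 6*C
o(T, c) = 8/3 (o(T, c) = -9 + (-4*(-5/3) + 5) = -9 + (20/3 + 5) = -9 + 35/3 = 8/3)
D = 16 (D = (6*1)*(8/3) = 6*(8/3) = 16)
1/D = 1/16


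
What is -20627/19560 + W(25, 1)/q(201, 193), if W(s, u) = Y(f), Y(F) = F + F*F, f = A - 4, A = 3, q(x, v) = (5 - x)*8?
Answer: -20627/19560 ≈ -1.0546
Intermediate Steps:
q(x, v) = 40 - 8*x
f = -1 (f = 3 - 4 = -1)
Y(F) = F + F²
W(s, u) = 0 (W(s, u) = -(1 - 1) = -1*0 = 0)
-20627/19560 + W(25, 1)/q(201, 193) = -20627/19560 + 0/(40 - 8*201) = -20627*1/19560 + 0/(40 - 1608) = -20627/19560 + 0/(-1568) = -20627/19560 + 0*(-1/1568) = -20627/19560 + 0 = -20627/19560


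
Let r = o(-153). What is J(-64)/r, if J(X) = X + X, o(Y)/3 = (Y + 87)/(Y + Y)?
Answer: -2176/11 ≈ -197.82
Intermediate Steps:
o(Y) = 3*(87 + Y)/(2*Y) (o(Y) = 3*((Y + 87)/(Y + Y)) = 3*((87 + Y)/((2*Y))) = 3*((87 + Y)*(1/(2*Y))) = 3*((87 + Y)/(2*Y)) = 3*(87 + Y)/(2*Y))
r = 11/17 (r = (3/2)*(87 - 153)/(-153) = (3/2)*(-1/153)*(-66) = 11/17 ≈ 0.64706)
J(X) = 2*X
J(-64)/r = (2*(-64))/(11/17) = -128*17/11 = -2176/11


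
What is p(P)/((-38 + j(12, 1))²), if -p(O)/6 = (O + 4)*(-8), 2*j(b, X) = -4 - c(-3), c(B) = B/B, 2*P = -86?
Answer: -832/729 ≈ -1.1413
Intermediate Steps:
P = -43 (P = (½)*(-86) = -43)
c(B) = 1
j(b, X) = -5/2 (j(b, X) = (-4 - 1*1)/2 = (-4 - 1)/2 = (½)*(-5) = -5/2)
p(O) = 192 + 48*O (p(O) = -6*(O + 4)*(-8) = -6*(4 + O)*(-8) = -6*(-32 - 8*O) = 192 + 48*O)
p(P)/((-38 + j(12, 1))²) = (192 + 48*(-43))/((-38 - 5/2)²) = (192 - 2064)/((-81/2)²) = -1872/6561/4 = -1872*4/6561 = -832/729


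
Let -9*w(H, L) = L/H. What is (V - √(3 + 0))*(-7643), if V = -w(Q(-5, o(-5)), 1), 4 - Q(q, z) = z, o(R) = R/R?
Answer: -7643/27 + 7643*√3 ≈ 12955.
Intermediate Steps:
o(R) = 1
Q(q, z) = 4 - z
w(H, L) = -L/(9*H)
V = 1/27 (V = -(-1)/(9*(4 - 1*1)) = -(-1)/(9*(4 - 1)) = -(-1)/(9*3) = -1*(-1/27) = 1/27 ≈ 0.037037)
(V - √(3 + 0))*(-7643) = (1/27 - √(3 + 0))*(-7643) = (1/27 - √3)*(-7643) = -7643/27 + 7643*√3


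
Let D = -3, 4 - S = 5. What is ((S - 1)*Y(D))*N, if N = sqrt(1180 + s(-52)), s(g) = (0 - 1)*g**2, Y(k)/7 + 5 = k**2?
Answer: -112*I*sqrt(381) ≈ -2186.2*I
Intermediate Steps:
S = -1 (S = 4 - 1*5 = 4 - 5 = -1)
Y(k) = -35 + 7*k**2
s(g) = -g**2
N = 2*I*sqrt(381) (N = sqrt(1180 - 1*(-52)**2) = sqrt(1180 - 1*2704) = sqrt(1180 - 2704) = sqrt(-1524) = 2*I*sqrt(381) ≈ 39.038*I)
((S - 1)*Y(D))*N = ((-1 - 1)*(-35 + 7*(-3)**2))*(2*I*sqrt(381)) = (-2*(-35 + 7*9))*(2*I*sqrt(381)) = (-2*(-35 + 63))*(2*I*sqrt(381)) = (-2*28)*(2*I*sqrt(381)) = -112*I*sqrt(381)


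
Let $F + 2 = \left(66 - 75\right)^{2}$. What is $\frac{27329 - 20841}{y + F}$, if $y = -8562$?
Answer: $- \frac{6488}{8483} \approx -0.76482$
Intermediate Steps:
$F = 79$ ($F = -2 + \left(66 - 75\right)^{2} = -2 + \left(-9\right)^{2} = -2 + 81 = 79$)
$\frac{27329 - 20841}{y + F} = \frac{27329 - 20841}{-8562 + 79} = \frac{6488}{-8483} = 6488 \left(- \frac{1}{8483}\right) = - \frac{6488}{8483}$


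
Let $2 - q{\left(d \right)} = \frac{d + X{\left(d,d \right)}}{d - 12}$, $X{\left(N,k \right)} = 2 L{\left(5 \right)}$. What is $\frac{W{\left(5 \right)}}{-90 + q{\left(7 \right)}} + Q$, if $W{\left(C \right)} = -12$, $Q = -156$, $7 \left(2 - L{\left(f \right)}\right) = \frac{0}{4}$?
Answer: $- \frac{22288}{143} \approx -155.86$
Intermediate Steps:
$L{\left(f \right)} = 2$ ($L{\left(f \right)} = 2 - \frac{0 \cdot \frac{1}{4}}{7} = 2 - 0 = 2 + 0 = 2$)
$X{\left(N,k \right)} = 4$ ($X{\left(N,k \right)} = 2 \cdot 2 = 4$)
$q{\left(d \right)} = 2 - \frac{4 + d}{-12 + d}$ ($q{\left(d \right)} = 2 - \frac{d + 4}{d - 12} = 2 - \frac{4 + d}{-12 + d}$)
$\frac{W{\left(5 \right)}}{-90 + q{\left(7 \right)}} + Q = \frac{1}{-90 + \frac{-28 + 7}{-12 + 7}} \left(-12\right) - 156 = \frac{1}{-90 + \frac{1}{-5} \left(-21\right)} \left(-12\right) - 156 = \frac{1}{-90 - - \frac{21}{5}} \left(-12\right) - 156 = \frac{1}{-90 + \frac{21}{5}} \left(-12\right) - 156 = \frac{1}{- \frac{429}{5}} \left(-12\right) - 156 = \left(- \frac{5}{429}\right) \left(-12\right) - 156 = \frac{20}{143} - 156 = - \frac{22288}{143}$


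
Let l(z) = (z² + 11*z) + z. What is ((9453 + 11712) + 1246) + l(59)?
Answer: 26600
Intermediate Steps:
l(z) = z² + 12*z
((9453 + 11712) + 1246) + l(59) = ((9453 + 11712) + 1246) + 59*(12 + 59) = (21165 + 1246) + 59*71 = 22411 + 4189 = 26600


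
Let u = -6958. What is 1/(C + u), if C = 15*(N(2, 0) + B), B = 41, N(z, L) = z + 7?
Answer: -1/6208 ≈ -0.00016108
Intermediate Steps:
N(z, L) = 7 + z
C = 750 (C = 15*((7 + 2) + 41) = 15*(9 + 41) = 15*50 = 750)
1/(C + u) = 1/(750 - 6958) = 1/(-6208) = -1/6208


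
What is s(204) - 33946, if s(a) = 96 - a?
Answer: -34054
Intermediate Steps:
s(204) - 33946 = (96 - 1*204) - 33946 = (96 - 204) - 33946 = -108 - 33946 = -34054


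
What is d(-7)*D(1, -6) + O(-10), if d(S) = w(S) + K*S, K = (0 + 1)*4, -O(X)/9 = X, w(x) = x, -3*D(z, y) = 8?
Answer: 550/3 ≈ 183.33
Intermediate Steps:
D(z, y) = -8/3 (D(z, y) = -⅓*8 = -8/3)
O(X) = -9*X
K = 4 (K = 1*4 = 4)
d(S) = 5*S (d(S) = S + 4*S = 5*S)
d(-7)*D(1, -6) + O(-10) = (5*(-7))*(-8/3) - 9*(-10) = -35*(-8/3) + 90 = 280/3 + 90 = 550/3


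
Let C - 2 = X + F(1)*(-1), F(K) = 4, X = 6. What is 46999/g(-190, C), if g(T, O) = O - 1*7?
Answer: -46999/3 ≈ -15666.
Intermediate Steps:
C = 4 (C = 2 + (6 + 4*(-1)) = 2 + (6 - 4) = 2 + 2 = 4)
g(T, O) = -7 + O (g(T, O) = O - 7 = -7 + O)
46999/g(-190, C) = 46999/(-7 + 4) = 46999/(-3) = 46999*(-⅓) = -46999/3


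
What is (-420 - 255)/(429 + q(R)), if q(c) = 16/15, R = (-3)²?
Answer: -10125/6451 ≈ -1.5695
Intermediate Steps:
R = 9
q(c) = 16/15 (q(c) = 16*(1/15) = 16/15)
(-420 - 255)/(429 + q(R)) = (-420 - 255)/(429 + 16/15) = -675/6451/15 = -675*15/6451 = -10125/6451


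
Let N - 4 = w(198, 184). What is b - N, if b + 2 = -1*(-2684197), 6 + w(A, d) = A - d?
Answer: 2684183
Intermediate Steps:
w(A, d) = -6 + A - d (w(A, d) = -6 + (A - d) = -6 + A - d)
N = 12 (N = 4 + (-6 + 198 - 1*184) = 4 + (-6 + 198 - 184) = 4 + 8 = 12)
b = 2684195 (b = -2 - 1*(-2684197) = -2 + 2684197 = 2684195)
b - N = 2684195 - 1*12 = 2684195 - 12 = 2684183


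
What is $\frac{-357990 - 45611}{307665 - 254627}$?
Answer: $- \frac{403601}{53038} \approx -7.6097$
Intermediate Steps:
$\frac{-357990 - 45611}{307665 - 254627} = - \frac{403601}{53038}$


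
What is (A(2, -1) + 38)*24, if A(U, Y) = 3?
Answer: 984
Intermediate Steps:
(A(2, -1) + 38)*24 = (3 + 38)*24 = 41*24 = 984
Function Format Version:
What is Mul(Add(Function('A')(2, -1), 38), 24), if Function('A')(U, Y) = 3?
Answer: 984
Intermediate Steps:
Mul(Add(Function('A')(2, -1), 38), 24) = Mul(Add(3, 38), 24) = Mul(41, 24) = 984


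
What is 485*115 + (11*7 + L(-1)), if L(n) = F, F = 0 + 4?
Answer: 55856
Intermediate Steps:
F = 4
L(n) = 4
485*115 + (11*7 + L(-1)) = 485*115 + (11*7 + 4) = 55775 + (77 + 4) = 55775 + 81 = 55856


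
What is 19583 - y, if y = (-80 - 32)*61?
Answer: 26415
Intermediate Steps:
y = -6832 (y = -112*61 = -6832)
19583 - y = 19583 - 1*(-6832) = 19583 + 6832 = 26415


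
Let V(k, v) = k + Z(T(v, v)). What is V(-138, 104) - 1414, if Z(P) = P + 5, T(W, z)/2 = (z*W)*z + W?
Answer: 2248389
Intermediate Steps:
T(W, z) = 2*W + 2*W*z**2 (T(W, z) = 2*((z*W)*z + W) = 2*((W*z)*z + W) = 2*(W*z**2 + W) = 2*(W + W*z**2) = 2*W + 2*W*z**2)
Z(P) = 5 + P
V(k, v) = 5 + k + 2*v*(1 + v**2) (V(k, v) = k + (5 + 2*v*(1 + v**2)) = 5 + k + 2*v*(1 + v**2))
V(-138, 104) - 1414 = (5 - 138 + 2*104*(1 + 104**2)) - 1414 = (5 - 138 + 2*104*(1 + 10816)) - 1414 = (5 - 138 + 2*104*10817) - 1414 = (5 - 138 + 2249936) - 1414 = 2249803 - 1414 = 2248389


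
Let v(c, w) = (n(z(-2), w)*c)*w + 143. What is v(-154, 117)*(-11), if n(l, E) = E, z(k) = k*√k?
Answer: 23187593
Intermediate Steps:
z(k) = k^(3/2)
v(c, w) = 143 + c*w² (v(c, w) = (w*c)*w + 143 = (c*w)*w + 143 = c*w² + 143 = 143 + c*w²)
v(-154, 117)*(-11) = (143 - 154*117²)*(-11) = (143 - 154*13689)*(-11) = (143 - 2108106)*(-11) = -2107963*(-11) = 23187593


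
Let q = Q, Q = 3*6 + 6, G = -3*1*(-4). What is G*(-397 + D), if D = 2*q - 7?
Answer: -4272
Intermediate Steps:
G = 12 (G = -3*(-4) = 12)
Q = 24 (Q = 18 + 6 = 24)
q = 24
D = 41 (D = 2*24 - 7 = 48 - 7 = 41)
G*(-397 + D) = 12*(-397 + 41) = 12*(-356) = -4272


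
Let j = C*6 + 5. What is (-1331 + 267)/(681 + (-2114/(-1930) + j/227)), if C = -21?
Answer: -233074520/149299629 ≈ -1.5611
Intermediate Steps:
j = -121 (j = -21*6 + 5 = -126 + 5 = -121)
(-1331 + 267)/(681 + (-2114/(-1930) + j/227)) = (-1331 + 267)/(681 + (-2114/(-1930) - 121/227)) = -1064/(681 + (-2114*(-1/1930) - 121*1/227)) = -1064/(681 + (1057/965 - 121/227)) = -1064/(681 + 123174/219055) = -1064/149299629/219055 = -1064*219055/149299629 = -233074520/149299629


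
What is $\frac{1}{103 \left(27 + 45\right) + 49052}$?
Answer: $\frac{1}{56468} \approx 1.7709 \cdot 10^{-5}$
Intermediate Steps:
$\frac{1}{103 \left(27 + 45\right) + 49052} = \frac{1}{103 \cdot 72 + 49052} = \frac{1}{7416 + 49052} = \frac{1}{56468}$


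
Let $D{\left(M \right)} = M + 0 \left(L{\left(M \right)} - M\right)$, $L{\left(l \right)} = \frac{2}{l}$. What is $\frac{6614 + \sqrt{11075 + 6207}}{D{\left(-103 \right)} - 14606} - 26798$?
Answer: $- \frac{394178396}{14709} - \frac{\sqrt{17282}}{14709} \approx -26798.0$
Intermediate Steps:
$D{\left(M \right)} = M$ ($D{\left(M \right)} = M + 0 \left(\frac{2}{M} - M\right) = M + 0 \left(- M + \frac{2}{M}\right) = M + 0 = M$)
$\frac{6614 + \sqrt{11075 + 6207}}{D{\left(-103 \right)} - 14606} - 26798 = \frac{6614 + \sqrt{11075 + 6207}}{-103 - 14606} - 26798 = \frac{6614 + \sqrt{17282}}{-14709} - 26798 = \left(6614 + \sqrt{17282}\right) \left(- \frac{1}{14709}\right) - 26798 = \left(- \frac{6614}{14709} - \frac{\sqrt{17282}}{14709}\right) - 26798 = - \frac{394178396}{14709} - \frac{\sqrt{17282}}{14709}$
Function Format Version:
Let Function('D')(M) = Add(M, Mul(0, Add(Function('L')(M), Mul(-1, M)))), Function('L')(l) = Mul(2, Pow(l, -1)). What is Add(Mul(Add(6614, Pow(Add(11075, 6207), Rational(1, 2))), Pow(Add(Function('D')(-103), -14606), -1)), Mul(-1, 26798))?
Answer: Add(Rational(-394178396, 14709), Mul(Rational(-1, 14709), Pow(17282, Rational(1, 2)))) ≈ -26798.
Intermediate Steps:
Function('D')(M) = M (Function('D')(M) = Add(M, Mul(0, Add(Mul(2, Pow(M, -1)), Mul(-1, M)))) = Add(M, Mul(0, Add(Mul(-1, M), Mul(2, Pow(M, -1))))) = Add(M, 0) = M)
Add(Mul(Add(6614, Pow(Add(11075, 6207), Rational(1, 2))), Pow(Add(Function('D')(-103), -14606), -1)), Mul(-1, 26798)) = Add(Mul(Add(6614, Pow(Add(11075, 6207), Rational(1, 2))), Pow(Add(-103, -14606), -1)), Mul(-1, 26798)) = Add(Mul(Add(6614, Pow(17282, Rational(1, 2))), Pow(-14709, -1)), -26798) = Add(Mul(Add(6614, Pow(17282, Rational(1, 2))), Rational(-1, 14709)), -26798) = Add(Add(Rational(-6614, 14709), Mul(Rational(-1, 14709), Pow(17282, Rational(1, 2)))), -26798) = Add(Rational(-394178396, 14709), Mul(Rational(-1, 14709), Pow(17282, Rational(1, 2))))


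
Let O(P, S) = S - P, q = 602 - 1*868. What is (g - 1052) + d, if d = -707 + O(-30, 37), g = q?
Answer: -1958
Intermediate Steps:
q = -266 (q = 602 - 868 = -266)
g = -266
d = -640 (d = -707 + (37 - 1*(-30)) = -707 + (37 + 30) = -707 + 67 = -640)
(g - 1052) + d = (-266 - 1052) - 640 = -1318 - 640 = -1958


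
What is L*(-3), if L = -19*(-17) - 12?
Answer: -933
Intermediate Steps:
L = 311 (L = 323 - 12 = 311)
L*(-3) = 311*(-3) = -933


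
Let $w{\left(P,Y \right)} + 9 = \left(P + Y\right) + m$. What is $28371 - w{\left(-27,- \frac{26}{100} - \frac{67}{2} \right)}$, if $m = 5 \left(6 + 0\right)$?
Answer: $\frac{710269}{25} \approx 28411.0$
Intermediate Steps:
$m = 30$ ($m = 5 \cdot 6 = 30$)
$w{\left(P,Y \right)} = 21 + P + Y$ ($w{\left(P,Y \right)} = -9 + \left(\left(P + Y\right) + 30\right) = -9 + \left(30 + P + Y\right) = 21 + P + Y$)
$28371 - w{\left(-27,- \frac{26}{100} - \frac{67}{2} \right)} = 28371 - \left(21 - 27 - \left(\frac{13}{50} + \frac{67}{2}\right)\right) = 28371 - \left(21 - 27 - \frac{844}{25}\right) = 28371 - - \frac{994}{25} = 28371 + \frac{994}{25} = \frac{710269}{25}$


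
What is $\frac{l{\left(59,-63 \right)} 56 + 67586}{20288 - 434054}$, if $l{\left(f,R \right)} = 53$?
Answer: $- \frac{11759}{68961} \approx -0.17052$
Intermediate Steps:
$\frac{l{\left(59,-63 \right)} 56 + 67586}{20288 - 434054} = \frac{53 \cdot 56 + 67586}{20288 - 434054} = \frac{2968 + 67586}{-413766} = 70554 \left(- \frac{1}{413766}\right) = - \frac{11759}{68961}$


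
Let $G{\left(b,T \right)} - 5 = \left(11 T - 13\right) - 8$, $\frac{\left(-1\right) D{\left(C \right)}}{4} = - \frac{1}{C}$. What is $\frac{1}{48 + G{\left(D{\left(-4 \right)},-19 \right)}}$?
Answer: $- \frac{1}{177} \approx -0.0056497$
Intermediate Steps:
$D{\left(C \right)} = \frac{4}{C}$ ($D{\left(C \right)} = - 4 \left(- \frac{1}{C}\right) = \frac{4}{C}$)
$G{\left(b,T \right)} = -16 + 11 T$ ($G{\left(b,T \right)} = 5 + \left(\left(11 T - 13\right) - 8\right) = 5 + \left(\left(-13 + 11 T\right) - 8\right) = 5 + \left(-21 + 11 T\right) = -16 + 11 T$)
$\frac{1}{48 + G{\left(D{\left(-4 \right)},-19 \right)}} = \frac{1}{48 + \left(-16 + 11 \left(-19\right)\right)} = \frac{1}{48 - 225} = \frac{1}{-177} = - \frac{1}{177}$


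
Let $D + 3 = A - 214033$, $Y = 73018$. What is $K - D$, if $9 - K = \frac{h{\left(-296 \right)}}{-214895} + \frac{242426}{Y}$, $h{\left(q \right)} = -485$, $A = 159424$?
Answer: $\frac{85701707352231}{1569120311} \approx 54618.0$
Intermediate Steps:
$D = -54612$ ($D = -3 + \left(159424 - 214033\right) = -3 - 54609 = -54612$)
$K = \frac{8908927899}{1569120311}$ ($K = 9 - \left(- \frac{485}{-214895} + \frac{242426}{73018}\right) = 9 - \left(\left(-485\right) \left(- \frac{1}{214895}\right) + 242426 \cdot \frac{1}{73018}\right) = 9 - \left(\frac{97}{42979} + \frac{121213}{36509}\right) = 9 - \frac{5213154900}{1569120311} = \frac{8908927899}{1569120311} \approx 5.6777$)
$K - D = \frac{8908927899}{1569120311} - -54612 = \frac{8908927899}{1569120311} + 54612 = \frac{85701707352231}{1569120311}$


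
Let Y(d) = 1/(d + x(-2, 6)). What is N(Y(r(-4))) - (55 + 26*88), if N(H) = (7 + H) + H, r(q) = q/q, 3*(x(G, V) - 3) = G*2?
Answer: -9341/4 ≈ -2335.3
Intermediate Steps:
x(G, V) = 3 + 2*G/3 (x(G, V) = 3 + (G*2)/3 = 3 + (2*G)/3 = 3 + 2*G/3)
r(q) = 1
Y(d) = 1/(5/3 + d) (Y(d) = 1/(d + (3 + (2/3)*(-2))) = 1/(d + (3 - 4/3)) = 1/(d + 5/3) = 1/(5/3 + d))
N(H) = 7 + 2*H
N(Y(r(-4))) - (55 + 26*88) = (7 + 2*(3/(5 + 3*1))) - (55 + 26*88) = (7 + 2*(3/(5 + 3))) - (55 + 2288) = (7 + 2*(3/8)) - 1*2343 = (7 + 2*(3*(1/8))) - 2343 = (7 + 2*(3/8)) - 2343 = (7 + 3/4) - 2343 = 31/4 - 2343 = -9341/4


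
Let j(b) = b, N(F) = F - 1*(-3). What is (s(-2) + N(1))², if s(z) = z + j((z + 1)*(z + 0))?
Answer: 16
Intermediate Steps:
N(F) = 3 + F (N(F) = F + 3 = 3 + F)
s(z) = z + z*(1 + z) (s(z) = z + (z + 1)*(z + 0) = z + (1 + z)*z = z + z*(1 + z))
(s(-2) + N(1))² = (-2*(2 - 2) + (3 + 1))² = (-2*0 + 4)² = (0 + 4)² = 4² = 16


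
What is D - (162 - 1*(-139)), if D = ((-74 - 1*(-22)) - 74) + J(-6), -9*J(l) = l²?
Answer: -431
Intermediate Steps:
J(l) = -l²/9
D = -130 (D = ((-74 - 1*(-22)) - 74) - ⅑*(-6)² = ((-74 + 22) - 74) - ⅑*36 = (-52 - 74) - 4 = -126 - 4 = -130)
D - (162 - 1*(-139)) = -130 - (162 - 1*(-139)) = -130 - (162 + 139) = -130 - 1*301 = -130 - 301 = -431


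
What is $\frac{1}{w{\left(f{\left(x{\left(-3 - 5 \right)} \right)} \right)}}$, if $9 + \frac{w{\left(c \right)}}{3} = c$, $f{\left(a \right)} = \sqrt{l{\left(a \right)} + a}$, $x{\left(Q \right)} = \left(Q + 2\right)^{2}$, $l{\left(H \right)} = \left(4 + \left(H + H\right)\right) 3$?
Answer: $\frac{1}{61} + \frac{2 \sqrt{66}}{549} \approx 0.045989$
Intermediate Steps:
$l{\left(H \right)} = 12 + 6 H$ ($l{\left(H \right)} = \left(4 + 2 H\right) 3 = 12 + 6 H$)
$x{\left(Q \right)} = \left(2 + Q\right)^{2}$
$f{\left(a \right)} = \sqrt{12 + 7 a}$ ($f{\left(a \right)} = \sqrt{\left(12 + 6 a\right) + a} = \sqrt{12 + 7 a}$)
$w{\left(c \right)} = -27 + 3 c$
$\frac{1}{w{\left(f{\left(x{\left(-3 - 5 \right)} \right)} \right)}} = \frac{1}{-27 + 3 \sqrt{12 + 7 \left(2 - 8\right)^{2}}} = \frac{1}{-27 + 3 \sqrt{12 + 7 \left(-6\right)^{2}}} = \frac{1}{-27 + 3 \sqrt{12 + 7 \cdot 36}} = \frac{1}{-27 + 3 \sqrt{12 + 252}} = \frac{1}{-27 + 3 \sqrt{264}} = \frac{1}{-27 + 3 \cdot 2 \sqrt{66}} = \frac{1}{-27 + 6 \sqrt{66}}$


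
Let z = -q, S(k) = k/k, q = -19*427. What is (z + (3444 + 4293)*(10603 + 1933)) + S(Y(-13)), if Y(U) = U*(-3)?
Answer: 96999146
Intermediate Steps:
Y(U) = -3*U
q = -8113
S(k) = 1
z = 8113 (z = -1*(-8113) = 8113)
(z + (3444 + 4293)*(10603 + 1933)) + S(Y(-13)) = (8113 + (3444 + 4293)*(10603 + 1933)) + 1 = (8113 + 7737*12536) + 1 = (8113 + 96991032) + 1 = 96999145 + 1 = 96999146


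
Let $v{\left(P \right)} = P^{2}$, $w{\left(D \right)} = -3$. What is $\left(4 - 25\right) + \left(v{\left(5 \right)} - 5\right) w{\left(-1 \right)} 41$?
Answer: $-2481$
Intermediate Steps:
$\left(4 - 25\right) + \left(v{\left(5 \right)} - 5\right) w{\left(-1 \right)} 41 = \left(4 - 25\right) + \left(5^{2} - 5\right) \left(-3\right) 41 = -21 + \left(25 - 5\right) \left(-3\right) 41 = -21 + 20 \left(-3\right) 41 = -21 - 2460 = -2481$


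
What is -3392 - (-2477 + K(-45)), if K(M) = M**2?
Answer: -2940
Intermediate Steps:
-3392 - (-2477 + K(-45)) = -3392 - (-2477 + (-45)**2) = -3392 - (-2477 + 2025) = -3392 - 1*(-452) = -3392 + 452 = -2940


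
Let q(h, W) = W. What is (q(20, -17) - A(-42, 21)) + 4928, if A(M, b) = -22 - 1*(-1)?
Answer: 4932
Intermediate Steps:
A(M, b) = -21 (A(M, b) = -22 + 1 = -21)
(q(20, -17) - A(-42, 21)) + 4928 = (-17 - 1*(-21)) + 4928 = (-17 + 21) + 4928 = 4 + 4928 = 4932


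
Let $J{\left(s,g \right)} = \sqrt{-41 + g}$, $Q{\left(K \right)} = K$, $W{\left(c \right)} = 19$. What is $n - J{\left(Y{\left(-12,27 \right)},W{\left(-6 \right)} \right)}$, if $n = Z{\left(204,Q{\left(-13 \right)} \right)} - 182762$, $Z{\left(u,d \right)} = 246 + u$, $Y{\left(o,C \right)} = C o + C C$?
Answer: $-182312 - i \sqrt{22} \approx -1.8231 \cdot 10^{5} - 4.6904 i$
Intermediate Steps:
$Y{\left(o,C \right)} = C^{2} + C o$ ($Y{\left(o,C \right)} = C o + C^{2} = C^{2} + C o$)
$n = -182312$ ($n = \left(246 + 204\right) - 182762 = 450 - 182762 = -182312$)
$n - J{\left(Y{\left(-12,27 \right)},W{\left(-6 \right)} \right)} = -182312 - \sqrt{-41 + 19} = -182312 - \sqrt{-22} = -182312 - i \sqrt{22}$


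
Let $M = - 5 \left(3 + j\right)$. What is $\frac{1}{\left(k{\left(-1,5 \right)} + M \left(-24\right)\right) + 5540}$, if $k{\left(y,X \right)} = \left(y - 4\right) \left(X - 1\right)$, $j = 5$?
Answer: $\frac{1}{6480} \approx 0.00015432$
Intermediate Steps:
$k{\left(y,X \right)} = \left(-1 + X\right) \left(-4 + y\right)$ ($k{\left(y,X \right)} = \left(-4 + y\right) \left(-1 + X\right) = \left(-1 + X\right) \left(-4 + y\right)$)
$M = -40$ ($M = - 5 \left(3 + 5\right) = \left(-5\right) 8 = -40$)
$\frac{1}{\left(k{\left(-1,5 \right)} + M \left(-24\right)\right) + 5540} = \frac{1}{\left(\left(4 - -1 - 20 + 5 \left(-1\right)\right) - -960\right) + 5540} = \frac{1}{\left(\left(4 + 1 - 20 - 5\right) + 960\right) + 5540} = \frac{1}{\left(-20 + 960\right) + 5540} = \frac{1}{940 + 5540} = \frac{1}{6480}$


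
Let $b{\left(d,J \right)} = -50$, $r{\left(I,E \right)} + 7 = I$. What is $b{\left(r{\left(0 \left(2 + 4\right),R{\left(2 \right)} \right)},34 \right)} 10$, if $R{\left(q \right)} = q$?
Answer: $-500$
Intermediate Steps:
$r{\left(I,E \right)} = -7 + I$
$b{\left(r{\left(0 \left(2 + 4\right),R{\left(2 \right)} \right)},34 \right)} 10 = \left(-50\right) 10 = -500$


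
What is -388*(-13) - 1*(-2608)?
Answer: 7652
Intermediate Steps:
-388*(-13) - 1*(-2608) = 5044 + 2608 = 7652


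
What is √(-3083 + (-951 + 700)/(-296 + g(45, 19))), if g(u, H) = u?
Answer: I*√3082 ≈ 55.516*I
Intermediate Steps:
√(-3083 + (-951 + 700)/(-296 + g(45, 19))) = √(-3083 + (-951 + 700)/(-296 + 45)) = √(-3083 - 251/(-251)) = √(-3083 - 251*(-1/251)) = √(-3083 + 1) = √(-3082) = I*√3082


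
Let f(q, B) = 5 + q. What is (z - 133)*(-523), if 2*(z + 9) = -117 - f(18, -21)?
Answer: 110876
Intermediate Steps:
z = -79 (z = -9 + (-117 - (5 + 18))/2 = -9 + (-117 - 1*23)/2 = -9 + (-117 - 23)/2 = -9 + (1/2)*(-140) = -9 - 70 = -79)
(z - 133)*(-523) = (-79 - 133)*(-523) = -212*(-523) = 110876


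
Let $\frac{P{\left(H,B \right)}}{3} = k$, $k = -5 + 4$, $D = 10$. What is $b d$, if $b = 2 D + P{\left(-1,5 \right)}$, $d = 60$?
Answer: $1020$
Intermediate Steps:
$k = -1$
$P{\left(H,B \right)} = -3$ ($P{\left(H,B \right)} = 3 \left(-1\right) = -3$)
$b = 17$ ($b = 2 \cdot 10 - 3 = 20 - 3 = 17$)
$b d = 17 \cdot 60 = 1020$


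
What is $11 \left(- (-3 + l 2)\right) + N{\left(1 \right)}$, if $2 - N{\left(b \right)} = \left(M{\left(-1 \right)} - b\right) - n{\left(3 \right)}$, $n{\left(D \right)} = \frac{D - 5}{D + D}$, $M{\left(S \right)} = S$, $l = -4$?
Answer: $\frac{374}{3} \approx 124.67$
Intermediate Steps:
$n{\left(D \right)} = \frac{-5 + D}{2 D}$
$N{\left(b \right)} = \frac{8}{3} + b$ ($N{\left(b \right)} = 2 - \left(\left(-1 - b\right) - \frac{-5 + 3}{2 \cdot 3}\right) = 2 - \left(\left(-1 - b\right) - \frac{1}{2} \cdot \frac{1}{3} \left(-2\right)\right) = 2 - \left(\left(-1 - b\right) - - \frac{1}{3}\right) = 2 - \left(\left(-1 - b\right) + \frac{1}{3}\right) = 2 - \left(- \frac{2}{3} - b\right) = 2 + \left(\frac{2}{3} + b\right) = \frac{8}{3} + b$)
$11 \left(- (-3 + l 2)\right) + N{\left(1 \right)} = 11 \left(- (-3 - 8)\right) + \left(\frac{8}{3} + 1\right) = 11 \left(- (-3 - 8)\right) + \frac{11}{3} = 11 \left(\left(-1\right) \left(-11\right)\right) + \frac{11}{3} = 11 \cdot 11 + \frac{11}{3} = 121 + \frac{11}{3} = \frac{374}{3}$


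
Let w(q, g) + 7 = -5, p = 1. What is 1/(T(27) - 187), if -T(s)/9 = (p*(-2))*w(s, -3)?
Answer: -1/403 ≈ -0.0024814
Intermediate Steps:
w(q, g) = -12 (w(q, g) = -7 - 5 = -12)
T(s) = -216 (T(s) = -9*1*(-2)*(-12) = -(-18)*(-12) = -9*24 = -216)
1/(T(27) - 187) = 1/(-216 - 187) = 1/(-403) = -1/403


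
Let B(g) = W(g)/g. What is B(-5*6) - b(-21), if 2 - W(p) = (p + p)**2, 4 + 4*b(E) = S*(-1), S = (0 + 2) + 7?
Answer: 7391/60 ≈ 123.18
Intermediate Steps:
S = 9 (S = 2 + 7 = 9)
b(E) = -13/4 (b(E) = -1 + (9*(-1))/4 = -1 + (1/4)*(-9) = -1 - 9/4 = -13/4)
W(p) = 2 - 4*p**2 (W(p) = 2 - (p + p)**2 = 2 - (2*p)**2 = 2 - 4*p**2)
B(g) = (2 - 4*g**2)/g
B(-5*6) - b(-21) = (-(-20)*6 + 2/((-5*6))) - 1*(-13/4) = (-4*(-30) + 2/(-30)) + 13/4 = (120 + 2*(-1/30)) + 13/4 = (120 - 1/15) + 13/4 = 1799/15 + 13/4 = 7391/60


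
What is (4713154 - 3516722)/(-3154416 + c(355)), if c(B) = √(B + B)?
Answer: -1887022121856/4975170150173 - 598216*√710/4975170150173 ≈ -0.37929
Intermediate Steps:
c(B) = √2*√B (c(B) = √(2*B) = √2*√B)
(4713154 - 3516722)/(-3154416 + c(355)) = (4713154 - 3516722)/(-3154416 + √2*√355) = 1196432/(-3154416 + √710)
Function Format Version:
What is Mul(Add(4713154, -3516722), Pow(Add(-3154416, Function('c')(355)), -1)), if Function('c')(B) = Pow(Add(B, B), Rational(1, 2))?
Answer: Add(Rational(-1887022121856, 4975170150173), Mul(Rational(-598216, 4975170150173), Pow(710, Rational(1, 2)))) ≈ -0.37929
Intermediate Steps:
Function('c')(B) = Mul(Pow(2, Rational(1, 2)), Pow(B, Rational(1, 2))) (Function('c')(B) = Pow(Mul(2, B), Rational(1, 2)) = Mul(Pow(2, Rational(1, 2)), Pow(B, Rational(1, 2))))
Mul(Add(4713154, -3516722), Pow(Add(-3154416, Function('c')(355)), -1)) = Mul(Add(4713154, -3516722), Pow(Add(-3154416, Mul(Pow(2, Rational(1, 2)), Pow(355, Rational(1, 2)))), -1)) = Mul(1196432, Pow(Add(-3154416, Pow(710, Rational(1, 2))), -1))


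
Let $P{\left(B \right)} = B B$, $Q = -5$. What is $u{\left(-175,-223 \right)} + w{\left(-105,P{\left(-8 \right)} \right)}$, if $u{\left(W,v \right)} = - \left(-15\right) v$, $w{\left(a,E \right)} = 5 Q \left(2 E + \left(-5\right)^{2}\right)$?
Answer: $-7170$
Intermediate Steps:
$P{\left(B \right)} = B^{2}$
$w{\left(a,E \right)} = -625 - 50 E$ ($w{\left(a,E \right)} = 5 \left(-5\right) \left(2 E + \left(-5\right)^{2}\right) = - 25 \left(2 E + 25\right) = - 25 \left(25 + 2 E\right) = -625 - 50 E$)
$u{\left(W,v \right)} = 15 v$
$u{\left(-175,-223 \right)} + w{\left(-105,P{\left(-8 \right)} \right)} = 15 \left(-223\right) - \left(625 + 50 \left(-8\right)^{2}\right) = -3345 - 3825 = -7170$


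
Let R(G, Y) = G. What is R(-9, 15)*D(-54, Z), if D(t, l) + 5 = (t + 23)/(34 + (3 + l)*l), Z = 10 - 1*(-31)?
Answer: 82989/1838 ≈ 45.152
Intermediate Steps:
Z = 41 (Z = 10 + 31 = 41)
D(t, l) = -5 + (23 + t)/(34 + l*(3 + l)) (D(t, l) = -5 + (t + 23)/(34 + (3 + l)*l) = -5 + (23 + t)/(34 + l*(3 + l)))
R(-9, 15)*D(-54, Z) = -9*(-147 - 54 - 15*41 - 5*41**2)/(34 + 41**2 + 3*41) = -9*(-147 - 54 - 615 - 5*1681)/(34 + 1681 + 123) = -9*(-147 - 54 - 615 - 8405)/1838 = -9*(-9221)/1838 = -9*(-9221/1838) = 82989/1838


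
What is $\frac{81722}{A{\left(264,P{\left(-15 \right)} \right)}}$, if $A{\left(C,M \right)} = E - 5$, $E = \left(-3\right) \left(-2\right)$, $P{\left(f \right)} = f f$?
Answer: $81722$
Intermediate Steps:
$P{\left(f \right)} = f^{2}$
$E = 6$
$A{\left(C,M \right)} = 1$ ($A{\left(C,M \right)} = 6 - 5 = 1$)
$\frac{81722}{A{\left(264,P{\left(-15 \right)} \right)}} = \frac{81722}{1} = 81722 \cdot 1 = 81722$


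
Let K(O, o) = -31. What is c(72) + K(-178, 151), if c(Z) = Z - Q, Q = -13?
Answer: 54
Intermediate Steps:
c(Z) = 13 + Z (c(Z) = Z - 1*(-13) = Z + 13 = 13 + Z)
c(72) + K(-178, 151) = (13 + 72) - 31 = 85 - 31 = 54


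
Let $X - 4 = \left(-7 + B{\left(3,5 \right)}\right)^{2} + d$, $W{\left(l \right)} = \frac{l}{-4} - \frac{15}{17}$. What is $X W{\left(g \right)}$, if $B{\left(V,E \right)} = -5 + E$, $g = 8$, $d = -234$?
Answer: $\frac{8869}{17} \approx 521.71$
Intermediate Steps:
$W{\left(l \right)} = - \frac{15}{17} - \frac{l}{4}$ ($W{\left(l \right)} = l \left(- \frac{1}{4}\right) - \frac{15}{17} = - \frac{l}{4} - \frac{15}{17} = - \frac{15}{17} - \frac{l}{4}$)
$X = -181$ ($X = 4 - \left(234 - \left(-7 + \left(-5 + 5\right)\right)^{2}\right) = 4 - \left(234 - \left(-7 + 0\right)^{2}\right) = 4 - \left(234 - \left(-7\right)^{2}\right) = 4 + \left(49 - 234\right) = 4 - 185 = -181$)
$X W{\left(g \right)} = - 181 \left(- \frac{15}{17} - 2\right) = \left(-181\right) \left(- \frac{49}{17}\right) = \frac{8869}{17}$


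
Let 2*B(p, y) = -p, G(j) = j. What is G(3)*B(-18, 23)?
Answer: 27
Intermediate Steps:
B(p, y) = -p/2 (B(p, y) = (-p)/2 = -p/2)
G(3)*B(-18, 23) = 3*(-1/2*(-18)) = 3*9 = 27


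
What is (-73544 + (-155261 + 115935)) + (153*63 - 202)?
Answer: -103433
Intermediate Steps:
(-73544 + (-155261 + 115935)) + (153*63 - 202) = (-73544 - 39326) + (9639 - 202) = -112870 + 9437 = -103433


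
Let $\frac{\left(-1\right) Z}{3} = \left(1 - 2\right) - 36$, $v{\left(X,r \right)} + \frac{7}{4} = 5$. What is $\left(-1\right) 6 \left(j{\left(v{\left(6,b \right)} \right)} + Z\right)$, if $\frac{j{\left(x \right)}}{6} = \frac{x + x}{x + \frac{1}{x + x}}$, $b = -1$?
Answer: $- \frac{43350}{59} \approx -734.75$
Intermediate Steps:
$v{\left(X,r \right)} = \frac{13}{4}$ ($v{\left(X,r \right)} = - \frac{7}{4} + 5 = \frac{13}{4}$)
$j{\left(x \right)} = \frac{12 x}{x + \frac{1}{2 x}}$ ($j{\left(x \right)} = 6 \frac{x + x}{x + \frac{1}{x + x}} = 6 \frac{2 x}{x + \frac{1}{2 x}} = \frac{12 x}{x + \frac{1}{2 x}}$)
$Z = 111$ ($Z = - 3 \left(\left(1 - 2\right) - 36\right) = - 3 \left(-1 - 36\right) = \left(-3\right) \left(-37\right) = 111$)
$\left(-1\right) 6 \left(j{\left(v{\left(6,b \right)} \right)} + Z\right) = \left(-1\right) 6 \left(\frac{24 \left(\frac{13}{4}\right)^{2}}{1 + 2 \left(\frac{13}{4}\right)^{2}} + 111\right) = - 6 \left(24 \cdot \frac{169}{16} \frac{1}{1 + 2 \cdot \frac{169}{16}} + 111\right) = - 6 \left(24 \cdot \frac{169}{16} \frac{1}{1 + \frac{169}{8}} + 111\right) = - 6 \left(24 \cdot \frac{169}{16} \frac{1}{\frac{177}{8}} + 111\right) = - 6 \left(24 \cdot \frac{169}{16} \cdot \frac{8}{177} + 111\right) = - 6 \left(\frac{676}{59} + 111\right) = \left(-6\right) \frac{7225}{59} = - \frac{43350}{59}$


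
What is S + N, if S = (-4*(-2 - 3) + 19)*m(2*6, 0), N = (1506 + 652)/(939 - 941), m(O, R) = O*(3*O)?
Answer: 15769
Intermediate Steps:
m(O, R) = 3*O²
N = -1079 (N = 2158/(-2) = 2158*(-½) = -1079)
S = 16848 (S = (-4*(-2 - 3) + 19)*(3*(2*6)²) = (-4*(-5) + 19)*(3*12²) = (20 + 19)*(3*144) = 39*432 = 16848)
S + N = 16848 - 1079 = 15769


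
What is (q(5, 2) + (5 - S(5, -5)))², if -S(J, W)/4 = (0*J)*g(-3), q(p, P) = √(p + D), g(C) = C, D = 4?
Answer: 64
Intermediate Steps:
q(p, P) = √(4 + p) (q(p, P) = √(p + 4) = √(4 + p))
S(J, W) = 0 (S(J, W) = -4*0*J*(-3) = -0*(-3) = -4*0 = 0)
(q(5, 2) + (5 - S(5, -5)))² = (√(4 + 5) + (5 - 1*0))² = (√9 + (5 + 0))² = (3 + 5)² = 8² = 64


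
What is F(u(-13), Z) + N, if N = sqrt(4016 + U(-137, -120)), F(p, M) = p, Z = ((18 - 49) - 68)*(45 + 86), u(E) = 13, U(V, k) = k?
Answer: 13 + 2*sqrt(974) ≈ 75.418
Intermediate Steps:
Z = -12969 (Z = (-31 - 68)*131 = -99*131 = -12969)
N = 2*sqrt(974) (N = sqrt(4016 - 120) = sqrt(3896) = 2*sqrt(974) ≈ 62.418)
F(u(-13), Z) + N = 13 + 2*sqrt(974)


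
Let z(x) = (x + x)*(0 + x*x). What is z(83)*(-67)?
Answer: -76619458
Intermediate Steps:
z(x) = 2*x³ (z(x) = (2*x)*(0 + x²) = (2*x)*x² = 2*x³)
z(83)*(-67) = (2*83³)*(-67) = (2*571787)*(-67) = 1143574*(-67) = -76619458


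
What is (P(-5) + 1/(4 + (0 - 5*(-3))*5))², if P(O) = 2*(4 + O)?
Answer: 24649/6241 ≈ 3.9495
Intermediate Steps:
P(O) = 8 + 2*O
(P(-5) + 1/(4 + (0 - 5*(-3))*5))² = ((8 + 2*(-5)) + 1/(4 + (0 - 5*(-3))*5))² = ((8 - 10) + 1/(4 + (0 + 15)*5))² = (-2 + 1/(4 + 15*5))² = (-2 + 1/(4 + 75))² = (-2 + 1/79)² = (-157/79)² = 24649/6241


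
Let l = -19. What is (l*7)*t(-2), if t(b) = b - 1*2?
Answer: 532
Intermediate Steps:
t(b) = -2 + b (t(b) = b - 2 = -2 + b)
(l*7)*t(-2) = (-19*7)*(-2 - 2) = -133*(-4) = 532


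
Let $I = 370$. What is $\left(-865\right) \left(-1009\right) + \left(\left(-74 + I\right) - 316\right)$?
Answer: $872765$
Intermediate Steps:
$\left(-865\right) \left(-1009\right) + \left(\left(-74 + I\right) - 316\right) = \left(-865\right) \left(-1009\right) + \left(\left(-74 + 370\right) - 316\right) = 872785 + \left(296 - 316\right) = 872785 - 20 = 872765$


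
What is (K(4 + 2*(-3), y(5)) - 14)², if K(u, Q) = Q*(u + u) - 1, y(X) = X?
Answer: 1225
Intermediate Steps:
K(u, Q) = -1 + 2*Q*u (K(u, Q) = Q*(2*u) - 1 = 2*Q*u - 1 = -1 + 2*Q*u)
(K(4 + 2*(-3), y(5)) - 14)² = ((-1 + 2*5*(4 + 2*(-3))) - 14)² = ((-1 + 2*5*(4 - 6)) - 14)² = ((-1 + 2*5*(-2)) - 14)² = ((-1 - 20) - 14)² = (-21 - 14)² = (-35)² = 1225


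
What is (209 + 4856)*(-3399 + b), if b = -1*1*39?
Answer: -17413470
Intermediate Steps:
b = -39 (b = -1*39 = -39)
(209 + 4856)*(-3399 + b) = (209 + 4856)*(-3399 - 39) = 5065*(-3438) = -17413470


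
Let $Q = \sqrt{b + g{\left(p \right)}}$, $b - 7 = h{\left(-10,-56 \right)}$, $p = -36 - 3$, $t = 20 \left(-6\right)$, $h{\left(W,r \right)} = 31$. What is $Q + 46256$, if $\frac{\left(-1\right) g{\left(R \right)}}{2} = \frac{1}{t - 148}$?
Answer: $46256 + \frac{\sqrt{682462}}{134} \approx 46262.0$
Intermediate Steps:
$t = -120$
$p = -39$
$g{\left(R \right)} = \frac{1}{134}$ ($g{\left(R \right)} = - \frac{2}{-120 - 148} = - \frac{2}{-268} = \left(-2\right) \left(- \frac{1}{268}\right) = \frac{1}{134}$)
$b = 38$ ($b = 7 + 31 = 38$)
$Q = \frac{\sqrt{682462}}{134}$ ($Q = \sqrt{38 + \frac{1}{134}} = \sqrt{\frac{5093}{134}} = \frac{\sqrt{682462}}{134} \approx 6.165$)
$Q + 46256 = \frac{\sqrt{682462}}{134} + 46256 = 46256 + \frac{\sqrt{682462}}{134}$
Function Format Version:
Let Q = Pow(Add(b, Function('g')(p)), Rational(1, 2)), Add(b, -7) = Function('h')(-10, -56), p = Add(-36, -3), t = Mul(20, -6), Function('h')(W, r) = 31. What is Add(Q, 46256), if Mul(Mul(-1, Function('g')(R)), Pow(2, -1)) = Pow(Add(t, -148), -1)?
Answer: Add(46256, Mul(Rational(1, 134), Pow(682462, Rational(1, 2)))) ≈ 46262.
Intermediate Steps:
t = -120
p = -39
Function('g')(R) = Rational(1, 134) (Function('g')(R) = Mul(-2, Pow(Add(-120, -148), -1)) = Mul(-2, Pow(-268, -1)) = Mul(-2, Rational(-1, 268)) = Rational(1, 134))
b = 38 (b = Add(7, 31) = 38)
Q = Mul(Rational(1, 134), Pow(682462, Rational(1, 2))) (Q = Pow(Add(38, Rational(1, 134)), Rational(1, 2)) = Pow(Rational(5093, 134), Rational(1, 2)) = Mul(Rational(1, 134), Pow(682462, Rational(1, 2))) ≈ 6.1650)
Add(Q, 46256) = Add(Mul(Rational(1, 134), Pow(682462, Rational(1, 2))), 46256) = Add(46256, Mul(Rational(1, 134), Pow(682462, Rational(1, 2))))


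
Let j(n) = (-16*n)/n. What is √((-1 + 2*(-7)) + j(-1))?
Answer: I*√31 ≈ 5.5678*I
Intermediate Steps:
j(n) = -16
√((-1 + 2*(-7)) + j(-1)) = √((-1 + 2*(-7)) - 16) = √((-1 - 14) - 16) = √(-15 - 16) = √(-31) = I*√31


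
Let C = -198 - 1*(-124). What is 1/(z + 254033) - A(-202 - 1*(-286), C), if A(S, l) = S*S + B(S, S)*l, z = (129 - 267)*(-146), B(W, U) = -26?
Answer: -2462145379/274181 ≈ -8980.0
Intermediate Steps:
C = -74 (C = -198 + 124 = -74)
z = 20148 (z = -138*(-146) = 20148)
A(S, l) = S² - 26*l (A(S, l) = S*S - 26*l = S² - 26*l)
1/(z + 254033) - A(-202 - 1*(-286), C) = 1/(20148 + 254033) - ((-202 - 1*(-286))² - 26*(-74)) = 1/274181 - ((-202 + 286)² + 1924) = 1/274181 - (84² + 1924) = 1/274181 - (7056 + 1924) = 1/274181 - 1*8980 = 1/274181 - 8980 = -2462145379/274181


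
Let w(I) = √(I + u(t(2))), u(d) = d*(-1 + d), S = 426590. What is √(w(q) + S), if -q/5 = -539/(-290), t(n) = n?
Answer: √(1435048760 + 174*I*√2726)/58 ≈ 653.14 + 0.0020674*I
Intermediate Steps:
q = -539/58 (q = -(-2695)/(-290) = -(-2695)*(-1)/290 = -5*539/290 = -539/58 ≈ -9.2931)
w(I) = √(2 + I) (w(I) = √(I + 2*(-1 + 2)) = √(I + 2*1) = √(I + 2) = √(2 + I))
√(w(q) + S) = √(√(2 - 539/58) + 426590) = √(√(-423/58) + 426590) = √(3*I*√2726/58 + 426590) = √(426590 + 3*I*√2726/58)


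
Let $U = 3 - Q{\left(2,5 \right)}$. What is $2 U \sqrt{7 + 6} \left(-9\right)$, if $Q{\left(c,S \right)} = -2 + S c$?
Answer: $90 \sqrt{13} \approx 324.5$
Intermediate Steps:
$U = -5$ ($U = 3 - \left(-2 + 5 \cdot 2\right) = 3 - \left(-2 + 10\right) = 3 - 8 = -5$)
$2 U \sqrt{7 + 6} \left(-9\right) = 2 \left(-5\right) \sqrt{7 + 6} \left(-9\right) = - 10 \sqrt{13} \left(-9\right) = - 10 \left(- 9 \sqrt{13}\right) = 90 \sqrt{13}$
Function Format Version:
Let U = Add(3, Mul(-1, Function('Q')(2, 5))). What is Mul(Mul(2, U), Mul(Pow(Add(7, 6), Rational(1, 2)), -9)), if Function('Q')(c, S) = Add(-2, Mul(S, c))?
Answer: Mul(90, Pow(13, Rational(1, 2))) ≈ 324.50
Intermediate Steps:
U = -5 (U = Add(3, Mul(-1, Add(-2, Mul(5, 2)))) = Add(3, Mul(-1, Add(-2, 10))) = Add(3, Mul(-1, 8)) = Add(3, -8) = -5)
Mul(Mul(2, U), Mul(Pow(Add(7, 6), Rational(1, 2)), -9)) = Mul(Mul(2, -5), Mul(Pow(Add(7, 6), Rational(1, 2)), -9)) = Mul(-10, Mul(Pow(13, Rational(1, 2)), -9)) = Mul(-10, Mul(-9, Pow(13, Rational(1, 2)))) = Mul(90, Pow(13, Rational(1, 2)))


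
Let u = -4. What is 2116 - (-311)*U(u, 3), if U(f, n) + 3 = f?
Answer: -61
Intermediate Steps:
U(f, n) = -3 + f
2116 - (-311)*U(u, 3) = 2116 - (-311)*(-3 - 4) = 2116 - (-311)*(-7) = 2116 - 1*2177 = 2116 - 2177 = -61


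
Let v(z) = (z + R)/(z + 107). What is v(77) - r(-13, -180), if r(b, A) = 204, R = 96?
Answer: -37363/184 ≈ -203.06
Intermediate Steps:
v(z) = (96 + z)/(107 + z) (v(z) = (z + 96)/(z + 107) = (96 + z)/(107 + z))
v(77) - r(-13, -180) = (96 + 77)/(107 + 77) - 1*204 = 173/184 - 204 = -37363/184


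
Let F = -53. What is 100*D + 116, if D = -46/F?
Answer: 10748/53 ≈ 202.79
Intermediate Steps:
D = 46/53 (D = -46/(-53) = -46*(-1/53) = 46/53 ≈ 0.86792)
100*D + 116 = 100*(46/53) + 116 = 4600/53 + 116 = 10748/53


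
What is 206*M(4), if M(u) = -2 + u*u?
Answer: 2884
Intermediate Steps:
M(u) = -2 + u²
206*M(4) = 206*(-2 + 4²) = 206*(-2 + 16) = 206*14 = 2884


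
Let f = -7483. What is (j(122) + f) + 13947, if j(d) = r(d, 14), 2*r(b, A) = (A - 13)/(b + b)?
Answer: 3154433/488 ≈ 6464.0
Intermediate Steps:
r(b, A) = (-13 + A)/(4*b) (r(b, A) = ((A - 13)/(b + b))/2 = ((-13 + A)/((2*b)))/2 = ((-13 + A)*(1/(2*b)))/2 = ((-13 + A)/(2*b))/2 = (-13 + A)/(4*b))
j(d) = 1/(4*d) (j(d) = (-13 + 14)/(4*d) = (1/4)*1/d = 1/(4*d))
(j(122) + f) + 13947 = ((1/4)/122 - 7483) + 13947 = ((1/4)*(1/122) - 7483) + 13947 = (1/488 - 7483) + 13947 = -3651703/488 + 13947 = 3154433/488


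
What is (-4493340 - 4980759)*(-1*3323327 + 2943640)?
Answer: 3597192227013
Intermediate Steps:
(-4493340 - 4980759)*(-1*3323327 + 2943640) = -9474099*(-3323327 + 2943640) = -9474099*(-379687) = 3597192227013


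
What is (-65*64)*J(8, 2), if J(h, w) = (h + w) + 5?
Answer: -62400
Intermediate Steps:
J(h, w) = 5 + h + w
(-65*64)*J(8, 2) = (-65*64)*(5 + 8 + 2) = -4160*15 = -62400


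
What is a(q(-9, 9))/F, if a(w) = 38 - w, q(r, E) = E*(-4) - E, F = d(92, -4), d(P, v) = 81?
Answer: 83/81 ≈ 1.0247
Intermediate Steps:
F = 81
q(r, E) = -5*E (q(r, E) = -4*E - E = -5*E)
a(q(-9, 9))/F = (38 - (-5)*9)/81 = (38 - 1*(-45))*(1/81) = (38 + 45)*(1/81) = 83*(1/81) = 83/81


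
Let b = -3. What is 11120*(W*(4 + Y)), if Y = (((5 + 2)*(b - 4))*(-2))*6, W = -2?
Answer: -13166080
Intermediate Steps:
Y = 588 (Y = (((5 + 2)*(-3 - 4))*(-2))*6 = ((7*(-7))*(-2))*6 = -49*(-2)*6 = 98*6 = 588)
11120*(W*(4 + Y)) = 11120*(-2*(4 + 588)) = 11120*(-2*592) = 11120*(-1184) = -13166080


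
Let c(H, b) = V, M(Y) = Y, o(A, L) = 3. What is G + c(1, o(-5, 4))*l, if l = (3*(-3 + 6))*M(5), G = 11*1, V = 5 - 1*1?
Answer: 191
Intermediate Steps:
V = 4 (V = 5 - 1 = 4)
c(H, b) = 4
G = 11
l = 45 (l = (3*(-3 + 6))*5 = (3*3)*5 = 9*5 = 45)
G + c(1, o(-5, 4))*l = 11 + 4*45 = 11 + 180 = 191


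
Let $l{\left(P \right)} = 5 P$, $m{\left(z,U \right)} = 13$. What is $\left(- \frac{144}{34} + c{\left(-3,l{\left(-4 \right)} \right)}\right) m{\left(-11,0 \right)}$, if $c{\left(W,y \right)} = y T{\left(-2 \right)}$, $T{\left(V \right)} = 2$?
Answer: $- \frac{9776}{17} \approx -575.06$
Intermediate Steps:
$c{\left(W,y \right)} = 2 y$ ($c{\left(W,y \right)} = y 2 = 2 y$)
$\left(- \frac{144}{34} + c{\left(-3,l{\left(-4 \right)} \right)}\right) m{\left(-11,0 \right)} = \left(- \frac{144}{34} + 2 \cdot 5 \left(-4\right)\right) 13 = \left(\left(-144\right) \frac{1}{34} + 2 \left(-20\right)\right) 13 = \left(- \frac{72}{17} - 40\right) 13 = \left(- \frac{752}{17}\right) 13 = - \frac{9776}{17}$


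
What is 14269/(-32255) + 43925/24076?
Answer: 1073260431/776571380 ≈ 1.3820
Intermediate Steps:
14269/(-32255) + 43925/24076 = 14269*(-1/32255) + 43925*(1/24076) = -14269/32255 + 43925/24076 = 1073260431/776571380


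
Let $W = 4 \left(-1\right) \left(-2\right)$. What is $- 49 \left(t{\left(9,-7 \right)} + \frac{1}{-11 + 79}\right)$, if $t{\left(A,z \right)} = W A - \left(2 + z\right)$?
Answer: $- \frac{256613}{68} \approx -3773.7$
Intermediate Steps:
$W = 8$ ($W = \left(-4\right) \left(-2\right) = 8$)
$t{\left(A,z \right)} = -2 - z + 8 A$ ($t{\left(A,z \right)} = 8 A - \left(2 + z\right) = -2 - z + 8 A$)
$- 49 \left(t{\left(9,-7 \right)} + \frac{1}{-11 + 79}\right) = - 49 \left(\left(-2 - -7 + 8 \cdot 9\right) + \frac{1}{-11 + 79}\right) = - 49 \left(\left(-2 + 7 + 72\right) + \frac{1}{68}\right) = - 49 \left(77 + \frac{1}{68}\right) = \left(-49\right) \frac{5237}{68} = - \frac{256613}{68}$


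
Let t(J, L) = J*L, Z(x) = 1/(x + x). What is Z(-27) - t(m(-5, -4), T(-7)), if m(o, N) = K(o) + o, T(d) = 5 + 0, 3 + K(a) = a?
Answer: 3509/54 ≈ 64.981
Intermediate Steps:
K(a) = -3 + a
T(d) = 5
m(o, N) = -3 + 2*o (m(o, N) = (-3 + o) + o = -3 + 2*o)
Z(x) = 1/(2*x)
Z(-27) - t(m(-5, -4), T(-7)) = (1/2)/(-27) - (-3 + 2*(-5))*5 = (1/2)*(-1/27) - (-3 - 10)*5 = -1/54 - (-13)*5 = -1/54 - 1*(-65) = -1/54 + 65 = 3509/54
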